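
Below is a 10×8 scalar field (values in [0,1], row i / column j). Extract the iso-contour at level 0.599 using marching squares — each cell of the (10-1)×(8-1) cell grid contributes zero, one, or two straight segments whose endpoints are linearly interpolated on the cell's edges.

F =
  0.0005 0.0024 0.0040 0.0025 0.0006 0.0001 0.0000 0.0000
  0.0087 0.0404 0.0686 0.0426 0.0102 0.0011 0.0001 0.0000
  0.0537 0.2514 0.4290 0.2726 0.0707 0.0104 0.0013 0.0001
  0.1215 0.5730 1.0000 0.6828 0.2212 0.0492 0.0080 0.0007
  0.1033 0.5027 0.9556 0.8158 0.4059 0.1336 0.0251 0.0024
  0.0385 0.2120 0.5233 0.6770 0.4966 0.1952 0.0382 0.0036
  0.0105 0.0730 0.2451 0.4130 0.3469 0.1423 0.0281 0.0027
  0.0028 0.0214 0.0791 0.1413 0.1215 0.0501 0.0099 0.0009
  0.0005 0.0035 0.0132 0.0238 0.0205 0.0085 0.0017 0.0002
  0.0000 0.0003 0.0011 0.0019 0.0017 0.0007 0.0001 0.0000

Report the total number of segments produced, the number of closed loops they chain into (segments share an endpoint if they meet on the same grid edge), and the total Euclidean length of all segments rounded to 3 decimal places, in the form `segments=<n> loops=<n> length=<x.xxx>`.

segments=10 loops=1 length=8.412

cell (2,1): code 0100 → (2.298,2.000)–(3.000,1.061)
cell (2,2): code 1100 → (2.796,3.000)–(2.298,2.000)
cell (2,3): code 1000 → (3.000,3.182)–(2.796,3.000)
cell (3,1): code 0110 → (3.000,1.061)–(4.000,1.213)
cell (3,3): code 1001 → (4.000,3.529)–(3.000,3.182)
cell (4,1): code 0010 → (4.000,1.213)–(4.825,2.000)
cell (4,2): code 0111 → (4.825,2.000)–(5.000,2.493)
cell (4,3): code 1001 → (5.000,3.432)–(4.000,3.529)
cell (5,2): code 0010 → (5.000,2.493)–(5.295,3.000)
cell (5,3): code 0001 → (5.295,3.000)–(5.000,3.432)
total: 10 segments, chained into 1 closed loop(s), length Σ = 8.411771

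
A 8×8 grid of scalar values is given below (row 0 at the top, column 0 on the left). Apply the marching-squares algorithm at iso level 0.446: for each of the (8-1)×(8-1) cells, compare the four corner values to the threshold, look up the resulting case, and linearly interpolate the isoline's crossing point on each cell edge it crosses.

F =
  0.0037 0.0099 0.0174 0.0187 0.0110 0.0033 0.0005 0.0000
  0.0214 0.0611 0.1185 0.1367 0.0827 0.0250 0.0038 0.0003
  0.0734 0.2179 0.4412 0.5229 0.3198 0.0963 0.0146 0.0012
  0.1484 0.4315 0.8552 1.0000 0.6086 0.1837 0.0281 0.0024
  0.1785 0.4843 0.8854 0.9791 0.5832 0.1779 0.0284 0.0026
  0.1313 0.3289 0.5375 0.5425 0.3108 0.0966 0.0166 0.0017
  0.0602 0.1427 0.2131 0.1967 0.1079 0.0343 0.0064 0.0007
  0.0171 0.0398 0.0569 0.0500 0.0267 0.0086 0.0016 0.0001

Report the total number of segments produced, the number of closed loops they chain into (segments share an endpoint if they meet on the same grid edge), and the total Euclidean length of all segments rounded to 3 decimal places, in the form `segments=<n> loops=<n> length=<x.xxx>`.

segments=16 loops=1 length=10.898

cell (1,2): code 0100 → (1.801,3.000)–(2.000,2.059)
cell (1,3): code 1000 → (2.000,3.379)–(1.801,3.000)
cell (2,1): code 0100 → (2.012,2.000)–(3.000,1.034)
cell (2,2): code 1110 → (2.000,2.059)–(2.012,2.000)
cell (2,3): code 1101 → (2.437,4.000)–(2.000,3.379)
cell (2,4): code 1000 → (3.000,4.383)–(2.437,4.000)
cell (3,0): code 0100 → (3.275,1.000)–(4.000,0.875)
cell (3,1): code 1110 → (3.000,1.034)–(3.275,1.000)
cell (3,4): code 1001 → (4.000,4.339)–(3.000,4.383)
cell (4,0): code 0010 → (4.000,0.875)–(4.246,1.000)
cell (4,1): code 0111 → (4.246,1.000)–(5.000,1.561)
cell (4,3): code 1011 → (5.000,3.416)–(4.504,4.000)
cell (4,4): code 0001 → (4.504,4.000)–(4.000,4.339)
cell (5,1): code 0010 → (5.000,1.561)–(5.282,2.000)
cell (5,2): code 0011 → (5.282,2.000)–(5.279,3.000)
cell (5,3): code 0001 → (5.279,3.000)–(5.000,3.416)
total: 16 segments, chained into 1 closed loop(s), length Σ = 10.897758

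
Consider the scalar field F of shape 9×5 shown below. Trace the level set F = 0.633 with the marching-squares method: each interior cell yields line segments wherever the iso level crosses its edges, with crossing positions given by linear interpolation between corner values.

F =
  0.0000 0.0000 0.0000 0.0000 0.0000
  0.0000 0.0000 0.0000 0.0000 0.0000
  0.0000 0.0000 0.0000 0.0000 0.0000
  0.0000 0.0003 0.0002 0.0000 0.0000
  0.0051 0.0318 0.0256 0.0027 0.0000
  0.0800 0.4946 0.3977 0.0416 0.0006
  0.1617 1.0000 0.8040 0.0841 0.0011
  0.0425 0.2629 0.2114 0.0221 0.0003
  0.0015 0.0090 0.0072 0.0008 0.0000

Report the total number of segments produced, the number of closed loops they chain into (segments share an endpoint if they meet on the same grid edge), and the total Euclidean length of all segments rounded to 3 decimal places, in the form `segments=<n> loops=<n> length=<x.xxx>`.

cell (5,0): code 0100 → (5.274,1.000)–(6.000,0.562)
cell (5,1): code 1100 → (5.579,2.000)–(5.274,1.000)
cell (5,2): code 1000 → (6.000,2.238)–(5.579,2.000)
cell (6,0): code 0010 → (6.000,0.562)–(6.498,1.000)
cell (6,1): code 0011 → (6.498,1.000)–(6.289,2.000)
cell (6,2): code 0001 → (6.289,2.000)–(6.000,2.238)
total: 6 segments, chained into 1 closed loop(s), length Σ = 4.435175

segments=6 loops=1 length=4.435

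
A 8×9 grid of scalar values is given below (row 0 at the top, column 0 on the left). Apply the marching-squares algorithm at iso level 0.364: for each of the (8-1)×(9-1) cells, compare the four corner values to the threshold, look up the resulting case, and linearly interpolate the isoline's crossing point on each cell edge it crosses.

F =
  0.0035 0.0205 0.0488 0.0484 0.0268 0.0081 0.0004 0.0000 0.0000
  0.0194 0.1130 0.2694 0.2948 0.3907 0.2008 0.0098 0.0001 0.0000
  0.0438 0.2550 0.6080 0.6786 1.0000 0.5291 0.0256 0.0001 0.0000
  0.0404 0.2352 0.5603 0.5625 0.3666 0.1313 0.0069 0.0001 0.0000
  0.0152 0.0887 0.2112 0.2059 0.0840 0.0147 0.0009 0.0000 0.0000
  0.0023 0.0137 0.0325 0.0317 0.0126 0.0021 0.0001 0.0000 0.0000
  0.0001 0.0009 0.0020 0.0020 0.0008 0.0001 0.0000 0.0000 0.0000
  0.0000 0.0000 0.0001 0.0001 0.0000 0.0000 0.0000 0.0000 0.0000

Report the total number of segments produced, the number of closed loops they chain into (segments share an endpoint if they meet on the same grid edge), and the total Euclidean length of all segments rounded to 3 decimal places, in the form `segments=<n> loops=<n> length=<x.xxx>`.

cell (0,3): code 0100 → (0.927,4.000)–(1.000,3.722)
cell (0,4): code 1000 → (1.000,4.141)–(0.927,4.000)
cell (1,1): code 0100 → (1.279,2.000)–(2.000,1.309)
cell (1,2): code 1100 → (1.180,3.000)–(1.279,2.000)
cell (1,3): code 1110 → (1.000,3.722)–(1.180,3.000)
cell (1,4): code 1101 → (1.497,5.000)–(1.000,4.141)
cell (1,5): code 1000 → (2.000,5.328)–(1.497,5.000)
cell (2,1): code 0110 → (2.000,1.309)–(3.000,1.396)
cell (2,4): code 1011 → (3.000,4.011)–(2.415,5.000)
cell (2,5): code 0001 → (2.415,5.000)–(2.000,5.328)
cell (3,1): code 0010 → (3.000,1.396)–(3.562,2.000)
cell (3,2): code 0011 → (3.562,2.000)–(3.557,3.000)
cell (3,3): code 0011 → (3.557,3.000)–(3.009,4.000)
cell (3,4): code 0001 → (3.009,4.000)–(3.000,4.011)
total: 14 segments, chained into 1 closed loop(s), length Σ = 10.448163

segments=14 loops=1 length=10.448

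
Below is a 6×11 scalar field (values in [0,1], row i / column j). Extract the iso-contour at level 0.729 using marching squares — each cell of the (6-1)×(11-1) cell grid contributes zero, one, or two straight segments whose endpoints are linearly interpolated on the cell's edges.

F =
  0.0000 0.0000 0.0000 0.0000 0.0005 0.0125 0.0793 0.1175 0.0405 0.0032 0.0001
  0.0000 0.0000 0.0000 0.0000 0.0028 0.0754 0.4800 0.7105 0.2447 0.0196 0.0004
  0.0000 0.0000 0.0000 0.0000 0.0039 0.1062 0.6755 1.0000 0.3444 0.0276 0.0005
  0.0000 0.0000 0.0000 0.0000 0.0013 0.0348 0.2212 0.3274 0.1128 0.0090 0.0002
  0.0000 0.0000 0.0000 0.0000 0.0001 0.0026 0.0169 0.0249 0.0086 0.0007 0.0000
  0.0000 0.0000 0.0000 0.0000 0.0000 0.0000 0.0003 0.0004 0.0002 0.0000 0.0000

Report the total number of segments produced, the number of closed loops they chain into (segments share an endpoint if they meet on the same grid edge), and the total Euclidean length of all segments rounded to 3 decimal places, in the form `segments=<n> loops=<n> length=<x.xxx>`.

cell (1,6): code 0100 → (1.064,7.000)–(2.000,6.165)
cell (1,7): code 1000 → (2.000,7.413)–(1.064,7.000)
cell (2,6): code 0010 → (2.000,6.165)–(2.403,7.000)
cell (2,7): code 0001 → (2.403,7.000)–(2.000,7.413)
total: 4 segments, chained into 1 closed loop(s), length Σ = 3.782268

segments=4 loops=1 length=3.782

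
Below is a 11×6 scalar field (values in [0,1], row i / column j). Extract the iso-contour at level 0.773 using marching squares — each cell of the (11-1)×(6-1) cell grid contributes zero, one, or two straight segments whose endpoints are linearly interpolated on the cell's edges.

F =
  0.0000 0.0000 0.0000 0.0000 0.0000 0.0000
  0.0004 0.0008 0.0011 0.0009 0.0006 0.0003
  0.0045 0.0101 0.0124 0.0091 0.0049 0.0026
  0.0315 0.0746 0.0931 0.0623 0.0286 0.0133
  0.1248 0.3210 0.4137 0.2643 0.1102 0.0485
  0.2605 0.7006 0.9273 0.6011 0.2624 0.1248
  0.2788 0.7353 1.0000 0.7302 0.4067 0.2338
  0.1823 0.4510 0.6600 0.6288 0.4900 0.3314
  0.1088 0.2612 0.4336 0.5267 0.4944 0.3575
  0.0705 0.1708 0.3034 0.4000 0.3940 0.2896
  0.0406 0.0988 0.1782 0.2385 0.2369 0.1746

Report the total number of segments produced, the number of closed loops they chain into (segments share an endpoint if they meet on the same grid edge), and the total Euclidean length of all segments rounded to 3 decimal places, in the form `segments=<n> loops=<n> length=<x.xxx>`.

cell (4,1): code 0100 → (4.700,2.000)–(5.000,1.319)
cell (4,2): code 1000 → (5.000,2.473)–(4.700,2.000)
cell (5,1): code 0110 → (5.000,1.319)–(6.000,1.142)
cell (5,2): code 1001 → (6.000,2.841)–(5.000,2.473)
cell (6,1): code 0010 → (6.000,1.142)–(6.668,2.000)
cell (6,2): code 0001 → (6.668,2.000)–(6.000,2.841)
total: 6 segments, chained into 1 closed loop(s), length Σ = 5.546471

segments=6 loops=1 length=5.546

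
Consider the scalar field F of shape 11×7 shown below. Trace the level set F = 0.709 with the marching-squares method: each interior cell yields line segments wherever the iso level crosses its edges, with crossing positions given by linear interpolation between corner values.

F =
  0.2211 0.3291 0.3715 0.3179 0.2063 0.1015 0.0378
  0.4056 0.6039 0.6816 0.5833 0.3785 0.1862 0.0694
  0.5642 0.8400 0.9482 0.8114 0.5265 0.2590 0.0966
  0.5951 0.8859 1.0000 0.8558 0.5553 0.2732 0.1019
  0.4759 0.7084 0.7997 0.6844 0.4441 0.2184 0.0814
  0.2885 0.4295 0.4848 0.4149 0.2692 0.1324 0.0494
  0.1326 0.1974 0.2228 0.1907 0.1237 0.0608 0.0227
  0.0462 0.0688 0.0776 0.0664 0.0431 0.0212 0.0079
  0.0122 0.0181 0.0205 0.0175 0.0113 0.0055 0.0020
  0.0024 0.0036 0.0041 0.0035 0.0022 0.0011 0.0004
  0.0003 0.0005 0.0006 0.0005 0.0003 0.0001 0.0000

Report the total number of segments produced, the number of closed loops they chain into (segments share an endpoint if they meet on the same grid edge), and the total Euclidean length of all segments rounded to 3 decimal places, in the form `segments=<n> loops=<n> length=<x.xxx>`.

segments=12 loops=1 length=9.766

cell (1,0): code 0100 → (1.445,1.000)–(2.000,0.525)
cell (1,1): code 1100 → (1.103,2.000)–(1.445,1.000)
cell (1,2): code 1100 → (1.551,3.000)–(1.103,2.000)
cell (1,3): code 1000 → (2.000,3.359)–(1.551,3.000)
cell (2,0): code 0110 → (2.000,0.525)–(3.000,0.392)
cell (2,3): code 1001 → (3.000,3.489)–(2.000,3.359)
cell (3,0): code 0010 → (3.000,0.392)–(3.997,1.000)
cell (3,1): code 0111 → (3.997,1.000)–(4.000,1.007)
cell (3,2): code 1011 → (4.000,2.787)–(3.856,3.000)
cell (3,3): code 0001 → (3.856,3.000)–(3.000,3.489)
cell (4,1): code 0010 → (4.000,1.007)–(4.288,2.000)
cell (4,2): code 0001 → (4.288,2.000)–(4.000,2.787)
total: 12 segments, chained into 1 closed loop(s), length Σ = 9.765689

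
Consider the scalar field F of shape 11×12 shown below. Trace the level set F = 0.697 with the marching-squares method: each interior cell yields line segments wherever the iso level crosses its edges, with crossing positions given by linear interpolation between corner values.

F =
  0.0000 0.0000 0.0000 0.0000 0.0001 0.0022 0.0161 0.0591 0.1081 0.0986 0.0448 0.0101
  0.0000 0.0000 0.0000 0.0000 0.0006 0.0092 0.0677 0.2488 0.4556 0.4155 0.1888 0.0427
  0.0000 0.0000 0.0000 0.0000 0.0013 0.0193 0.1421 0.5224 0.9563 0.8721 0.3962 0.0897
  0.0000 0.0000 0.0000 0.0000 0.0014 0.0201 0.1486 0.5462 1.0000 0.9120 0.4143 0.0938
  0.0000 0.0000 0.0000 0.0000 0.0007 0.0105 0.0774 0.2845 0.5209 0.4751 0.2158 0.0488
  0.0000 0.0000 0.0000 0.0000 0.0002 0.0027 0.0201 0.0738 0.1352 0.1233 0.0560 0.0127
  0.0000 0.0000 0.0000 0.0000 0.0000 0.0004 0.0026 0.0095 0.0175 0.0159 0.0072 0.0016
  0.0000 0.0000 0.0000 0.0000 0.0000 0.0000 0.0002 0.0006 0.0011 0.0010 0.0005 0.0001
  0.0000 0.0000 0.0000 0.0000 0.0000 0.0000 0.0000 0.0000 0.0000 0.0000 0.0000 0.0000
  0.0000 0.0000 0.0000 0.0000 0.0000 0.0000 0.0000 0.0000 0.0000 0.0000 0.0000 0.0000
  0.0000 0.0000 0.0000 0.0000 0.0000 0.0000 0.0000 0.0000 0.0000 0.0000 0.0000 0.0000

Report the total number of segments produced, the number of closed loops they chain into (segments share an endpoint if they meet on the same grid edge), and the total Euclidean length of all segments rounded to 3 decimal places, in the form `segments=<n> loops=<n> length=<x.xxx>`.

segments=8 loops=1 length=6.920

cell (1,7): code 0100 → (1.482,8.000)–(2.000,7.402)
cell (1,8): code 1100 → (1.617,9.000)–(1.482,8.000)
cell (1,9): code 1000 → (2.000,9.368)–(1.617,9.000)
cell (2,7): code 0110 → (2.000,7.402)–(3.000,7.332)
cell (2,9): code 1001 → (3.000,9.432)–(2.000,9.368)
cell (3,7): code 0010 → (3.000,7.332)–(3.632,8.000)
cell (3,8): code 0011 → (3.632,8.000)–(3.492,9.000)
cell (3,9): code 0001 → (3.492,9.000)–(3.000,9.432)
total: 8 segments, chained into 1 closed loop(s), length Σ = 6.919995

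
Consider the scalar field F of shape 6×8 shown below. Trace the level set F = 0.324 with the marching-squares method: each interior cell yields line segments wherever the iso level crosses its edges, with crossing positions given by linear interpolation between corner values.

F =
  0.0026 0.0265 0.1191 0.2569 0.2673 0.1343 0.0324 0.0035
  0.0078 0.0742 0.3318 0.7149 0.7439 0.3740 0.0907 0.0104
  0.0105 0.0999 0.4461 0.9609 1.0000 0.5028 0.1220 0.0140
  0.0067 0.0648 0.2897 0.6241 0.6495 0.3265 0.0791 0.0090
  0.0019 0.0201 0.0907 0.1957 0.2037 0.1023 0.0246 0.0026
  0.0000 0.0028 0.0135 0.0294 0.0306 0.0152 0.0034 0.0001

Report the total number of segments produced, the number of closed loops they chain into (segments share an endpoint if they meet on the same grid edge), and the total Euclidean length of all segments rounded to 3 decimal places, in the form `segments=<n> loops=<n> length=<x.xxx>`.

segments=14 loops=1 length=11.495

cell (0,1): code 0100 → (0.963,2.000)–(1.000,1.970)
cell (0,2): code 1100 → (0.147,3.000)–(0.963,2.000)
cell (0,3): code 1100 → (0.119,4.000)–(0.147,3.000)
cell (0,4): code 1100 → (0.791,5.000)–(0.119,4.000)
cell (0,5): code 1000 → (1.000,5.176)–(0.791,5.000)
cell (1,1): code 0110 → (1.000,1.970)–(2.000,1.647)
cell (1,5): code 1001 → (2.000,5.470)–(1.000,5.176)
cell (2,1): code 0010 → (2.000,1.647)–(2.781,2.000)
cell (2,2): code 0111 → (2.781,2.000)–(3.000,2.103)
cell (2,5): code 1001 → (3.000,5.010)–(2.000,5.470)
cell (3,2): code 0010 → (3.000,2.103)–(3.701,3.000)
cell (3,3): code 0011 → (3.701,3.000)–(3.730,4.000)
cell (3,4): code 0011 → (3.730,4.000)–(3.011,5.000)
cell (3,5): code 0001 → (3.011,5.000)–(3.000,5.010)
total: 14 segments, chained into 1 closed loop(s), length Σ = 11.495039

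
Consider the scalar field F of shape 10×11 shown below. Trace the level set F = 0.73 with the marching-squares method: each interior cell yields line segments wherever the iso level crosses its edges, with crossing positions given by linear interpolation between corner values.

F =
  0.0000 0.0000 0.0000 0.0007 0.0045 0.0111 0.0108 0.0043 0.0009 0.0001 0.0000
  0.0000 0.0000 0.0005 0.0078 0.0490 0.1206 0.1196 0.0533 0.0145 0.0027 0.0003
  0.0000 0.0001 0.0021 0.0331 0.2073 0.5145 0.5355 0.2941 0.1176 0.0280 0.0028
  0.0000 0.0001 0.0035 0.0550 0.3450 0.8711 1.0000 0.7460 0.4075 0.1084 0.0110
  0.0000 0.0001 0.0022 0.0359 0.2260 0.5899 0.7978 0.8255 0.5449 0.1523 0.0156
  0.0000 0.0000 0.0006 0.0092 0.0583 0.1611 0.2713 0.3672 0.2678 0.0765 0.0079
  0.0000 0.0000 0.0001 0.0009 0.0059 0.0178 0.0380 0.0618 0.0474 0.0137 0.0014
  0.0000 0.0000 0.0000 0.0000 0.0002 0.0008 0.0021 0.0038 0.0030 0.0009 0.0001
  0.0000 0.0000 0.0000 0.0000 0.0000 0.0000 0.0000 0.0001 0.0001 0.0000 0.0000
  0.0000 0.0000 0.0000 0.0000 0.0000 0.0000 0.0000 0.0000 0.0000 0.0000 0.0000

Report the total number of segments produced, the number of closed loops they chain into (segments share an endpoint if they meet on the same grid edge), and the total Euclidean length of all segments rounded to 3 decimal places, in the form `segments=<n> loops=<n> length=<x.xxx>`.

segments=10 loops=1 length=6.895

cell (2,4): code 0100 → (2.604,5.000)–(3.000,4.732)
cell (2,5): code 1100 → (2.419,6.000)–(2.604,5.000)
cell (2,6): code 1100 → (2.965,7.000)–(2.419,6.000)
cell (2,7): code 1000 → (3.000,7.047)–(2.965,7.000)
cell (3,4): code 0010 → (3.000,4.732)–(3.502,5.000)
cell (3,5): code 0111 → (3.502,5.000)–(4.000,5.674)
cell (3,7): code 1001 → (4.000,7.340)–(3.000,7.047)
cell (4,5): code 0010 → (4.000,5.674)–(4.129,6.000)
cell (4,6): code 0011 → (4.129,6.000)–(4.208,7.000)
cell (4,7): code 0001 → (4.208,7.000)–(4.000,7.340)
total: 10 segments, chained into 1 closed loop(s), length Σ = 6.895359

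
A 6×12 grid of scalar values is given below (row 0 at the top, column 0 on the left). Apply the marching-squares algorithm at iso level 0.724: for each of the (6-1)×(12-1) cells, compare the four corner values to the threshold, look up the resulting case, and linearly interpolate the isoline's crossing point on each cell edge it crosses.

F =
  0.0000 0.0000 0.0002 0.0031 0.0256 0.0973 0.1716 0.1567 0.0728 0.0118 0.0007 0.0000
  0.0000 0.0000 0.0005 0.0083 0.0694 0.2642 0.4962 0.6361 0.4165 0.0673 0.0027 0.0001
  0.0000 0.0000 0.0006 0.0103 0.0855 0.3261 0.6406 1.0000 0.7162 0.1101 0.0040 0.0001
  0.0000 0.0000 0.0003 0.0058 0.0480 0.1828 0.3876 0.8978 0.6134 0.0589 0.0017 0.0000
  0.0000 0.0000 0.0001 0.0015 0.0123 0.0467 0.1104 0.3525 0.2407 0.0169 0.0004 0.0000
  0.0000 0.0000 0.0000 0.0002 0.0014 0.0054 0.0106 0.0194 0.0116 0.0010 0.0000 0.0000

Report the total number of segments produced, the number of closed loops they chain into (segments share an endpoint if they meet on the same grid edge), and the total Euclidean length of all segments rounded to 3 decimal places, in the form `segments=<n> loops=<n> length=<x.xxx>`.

segments=6 loops=1 length=5.619

cell (1,6): code 0100 → (1.242,7.000)–(2.000,6.232)
cell (1,7): code 1000 → (2.000,7.973)–(1.242,7.000)
cell (2,6): code 0110 → (2.000,6.232)–(3.000,6.659)
cell (2,7): code 1001 → (3.000,7.611)–(2.000,7.973)
cell (3,6): code 0010 → (3.000,6.659)–(3.319,7.000)
cell (3,7): code 0001 → (3.319,7.000)–(3.000,7.611)
total: 6 segments, chained into 1 closed loop(s), length Σ = 5.619155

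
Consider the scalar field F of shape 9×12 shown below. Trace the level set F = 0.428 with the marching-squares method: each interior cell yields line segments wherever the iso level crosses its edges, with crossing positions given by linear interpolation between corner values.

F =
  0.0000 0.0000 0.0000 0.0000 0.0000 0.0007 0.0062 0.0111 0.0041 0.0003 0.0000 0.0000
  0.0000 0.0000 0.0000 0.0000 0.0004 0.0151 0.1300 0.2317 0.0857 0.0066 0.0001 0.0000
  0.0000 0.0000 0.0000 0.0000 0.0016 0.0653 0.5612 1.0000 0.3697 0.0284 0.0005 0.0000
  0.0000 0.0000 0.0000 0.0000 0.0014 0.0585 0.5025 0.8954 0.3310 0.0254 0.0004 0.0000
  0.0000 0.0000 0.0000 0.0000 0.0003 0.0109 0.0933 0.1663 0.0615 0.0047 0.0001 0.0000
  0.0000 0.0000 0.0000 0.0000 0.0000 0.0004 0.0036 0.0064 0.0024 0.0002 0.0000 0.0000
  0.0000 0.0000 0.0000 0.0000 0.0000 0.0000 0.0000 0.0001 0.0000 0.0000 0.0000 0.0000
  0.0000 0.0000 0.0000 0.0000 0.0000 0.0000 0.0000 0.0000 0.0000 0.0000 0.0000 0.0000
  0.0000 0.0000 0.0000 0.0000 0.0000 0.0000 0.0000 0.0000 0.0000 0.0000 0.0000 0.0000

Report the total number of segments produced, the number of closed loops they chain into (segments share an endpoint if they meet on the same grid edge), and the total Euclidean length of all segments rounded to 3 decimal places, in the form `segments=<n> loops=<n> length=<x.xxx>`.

segments=8 loops=1 length=7.077

cell (1,5): code 0100 → (1.691,6.000)–(2.000,5.731)
cell (1,6): code 1100 → (1.255,7.000)–(1.691,6.000)
cell (1,7): code 1000 → (2.000,7.908)–(1.255,7.000)
cell (2,5): code 0110 → (2.000,5.731)–(3.000,5.832)
cell (2,7): code 1001 → (3.000,7.828)–(2.000,7.908)
cell (3,5): code 0010 → (3.000,5.832)–(3.182,6.000)
cell (3,6): code 0011 → (3.182,6.000)–(3.641,7.000)
cell (3,7): code 0001 → (3.641,7.000)–(3.000,7.828)
total: 8 segments, chained into 1 closed loop(s), length Σ = 7.077307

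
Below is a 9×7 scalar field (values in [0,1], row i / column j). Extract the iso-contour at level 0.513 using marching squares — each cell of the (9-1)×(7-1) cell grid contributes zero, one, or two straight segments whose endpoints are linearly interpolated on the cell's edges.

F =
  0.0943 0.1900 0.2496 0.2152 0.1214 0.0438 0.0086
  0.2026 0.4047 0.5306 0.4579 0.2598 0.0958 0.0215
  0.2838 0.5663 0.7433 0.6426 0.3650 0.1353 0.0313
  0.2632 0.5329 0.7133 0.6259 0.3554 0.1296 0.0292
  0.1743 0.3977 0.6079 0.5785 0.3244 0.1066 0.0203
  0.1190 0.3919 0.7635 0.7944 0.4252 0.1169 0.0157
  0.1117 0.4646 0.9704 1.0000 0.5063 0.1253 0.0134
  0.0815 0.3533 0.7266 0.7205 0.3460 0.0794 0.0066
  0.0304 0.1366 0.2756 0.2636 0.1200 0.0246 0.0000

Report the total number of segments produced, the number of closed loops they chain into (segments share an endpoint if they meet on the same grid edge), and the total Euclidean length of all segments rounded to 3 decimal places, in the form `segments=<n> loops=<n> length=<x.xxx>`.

cell (0,1): code 0100 → (0.937,2.000)–(1.000,1.860)
cell (0,2): code 1000 → (1.000,2.242)–(0.937,2.000)
cell (1,0): code 0100 → (1.670,1.000)–(2.000,0.811)
cell (1,1): code 1110 → (1.000,1.860)–(1.670,1.000)
cell (1,2): code 1101 → (1.298,3.000)–(1.000,2.242)
cell (1,3): code 1000 → (2.000,3.467)–(1.298,3.000)
cell (2,0): code 0110 → (2.000,0.811)–(3.000,0.926)
cell (2,3): code 1001 → (3.000,3.417)–(2.000,3.467)
cell (3,0): code 0010 → (3.000,0.926)–(3.147,1.000)
cell (3,1): code 0111 → (3.147,1.000)–(4.000,1.549)
cell (3,3): code 1001 → (4.000,3.258)–(3.000,3.417)
cell (4,1): code 0110 → (4.000,1.549)–(5.000,1.326)
cell (4,3): code 1001 → (5.000,3.762)–(4.000,3.258)
cell (5,1): code 0110 → (5.000,1.326)–(6.000,1.096)
cell (5,3): code 1001 → (6.000,3.986)–(5.000,3.762)
cell (6,1): code 0110 → (6.000,1.096)–(7.000,1.428)
cell (6,3): code 1001 → (7.000,3.554)–(6.000,3.986)
cell (7,1): code 0010 → (7.000,1.428)–(7.474,2.000)
cell (7,2): code 0011 → (7.474,2.000)–(7.454,3.000)
cell (7,3): code 0001 → (7.454,3.000)–(7.000,3.554)
total: 20 segments, chained into 1 closed loop(s), length Σ = 16.528110

segments=20 loops=1 length=16.528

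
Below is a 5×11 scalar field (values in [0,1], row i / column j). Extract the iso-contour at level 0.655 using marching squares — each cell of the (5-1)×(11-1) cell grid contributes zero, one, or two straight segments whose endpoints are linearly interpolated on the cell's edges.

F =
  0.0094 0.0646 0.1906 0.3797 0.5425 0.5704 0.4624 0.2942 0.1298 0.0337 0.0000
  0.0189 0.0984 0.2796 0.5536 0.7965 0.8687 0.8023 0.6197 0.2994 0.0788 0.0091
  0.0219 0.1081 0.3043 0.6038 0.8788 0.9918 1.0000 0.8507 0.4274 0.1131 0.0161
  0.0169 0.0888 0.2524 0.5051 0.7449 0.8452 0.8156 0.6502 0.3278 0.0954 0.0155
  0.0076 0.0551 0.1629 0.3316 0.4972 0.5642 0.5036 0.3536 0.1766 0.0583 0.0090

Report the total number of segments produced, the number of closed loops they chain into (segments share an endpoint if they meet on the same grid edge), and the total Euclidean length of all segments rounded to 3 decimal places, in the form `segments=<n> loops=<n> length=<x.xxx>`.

cell (0,3): code 0100 → (0.443,4.000)–(1.000,3.417)
cell (0,4): code 1100 → (0.284,5.000)–(0.443,4.000)
cell (0,5): code 1100 → (0.567,6.000)–(0.284,5.000)
cell (0,6): code 1000 → (1.000,6.807)–(0.567,6.000)
cell (1,3): code 0110 → (1.000,3.417)–(2.000,3.186)
cell (1,6): code 1101 → (1.153,7.000)–(1.000,6.807)
cell (1,7): code 1000 → (2.000,7.462)–(1.153,7.000)
cell (2,3): code 0110 → (2.000,3.186)–(3.000,3.625)
cell (2,6): code 1011 → (3.000,6.971)–(2.976,7.000)
cell (2,7): code 0001 → (2.976,7.000)–(2.000,7.462)
cell (3,3): code 0010 → (3.000,3.625)–(3.363,4.000)
cell (3,4): code 0011 → (3.363,4.000)–(3.677,5.000)
cell (3,5): code 0011 → (3.677,5.000)–(3.515,6.000)
cell (3,6): code 0001 → (3.515,6.000)–(3.000,6.971)
total: 14 segments, chained into 1 closed loop(s), length Σ = 11.903268

segments=14 loops=1 length=11.903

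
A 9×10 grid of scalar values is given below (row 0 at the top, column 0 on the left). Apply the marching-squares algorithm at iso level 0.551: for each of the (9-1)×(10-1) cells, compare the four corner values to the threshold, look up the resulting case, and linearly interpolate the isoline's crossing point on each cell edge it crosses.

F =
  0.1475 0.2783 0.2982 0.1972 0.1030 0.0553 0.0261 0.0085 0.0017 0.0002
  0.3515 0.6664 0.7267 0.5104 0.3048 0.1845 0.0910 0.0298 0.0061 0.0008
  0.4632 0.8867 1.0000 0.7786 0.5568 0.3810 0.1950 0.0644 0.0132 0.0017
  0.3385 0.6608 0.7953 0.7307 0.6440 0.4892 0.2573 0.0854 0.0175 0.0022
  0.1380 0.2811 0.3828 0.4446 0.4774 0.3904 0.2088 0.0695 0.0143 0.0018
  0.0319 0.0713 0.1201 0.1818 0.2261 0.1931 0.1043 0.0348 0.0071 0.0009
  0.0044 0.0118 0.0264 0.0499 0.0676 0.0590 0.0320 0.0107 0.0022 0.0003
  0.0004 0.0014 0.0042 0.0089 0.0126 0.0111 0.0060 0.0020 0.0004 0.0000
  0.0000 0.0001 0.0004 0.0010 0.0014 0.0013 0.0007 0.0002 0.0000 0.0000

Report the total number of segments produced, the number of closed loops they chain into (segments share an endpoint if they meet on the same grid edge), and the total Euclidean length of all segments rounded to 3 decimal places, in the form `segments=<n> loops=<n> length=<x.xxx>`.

cell (0,0): code 0100 → (0.703,1.000)–(1.000,0.634)
cell (0,1): code 1100 → (0.590,2.000)–(0.703,1.000)
cell (0,2): code 1000 → (1.000,2.812)–(0.590,2.000)
cell (1,0): code 0110 → (1.000,0.634)–(2.000,0.207)
cell (1,2): code 1101 → (1.151,3.000)–(1.000,2.812)
cell (1,3): code 1100 → (1.977,4.000)–(1.151,3.000)
cell (1,4): code 1000 → (2.000,4.033)–(1.977,4.000)
cell (2,0): code 0110 → (2.000,0.207)–(3.000,0.659)
cell (2,4): code 1001 → (3.000,4.601)–(2.000,4.033)
cell (3,0): code 0010 → (3.000,0.659)–(3.289,1.000)
cell (3,1): code 0011 → (3.289,1.000)–(3.592,2.000)
cell (3,2): code 0011 → (3.592,2.000)–(3.628,3.000)
cell (3,3): code 0011 → (3.628,3.000)–(3.558,4.000)
cell (3,4): code 0001 → (3.558,4.000)–(3.000,4.601)
total: 14 segments, chained into 1 closed loop(s), length Σ = 11.615655

segments=14 loops=1 length=11.616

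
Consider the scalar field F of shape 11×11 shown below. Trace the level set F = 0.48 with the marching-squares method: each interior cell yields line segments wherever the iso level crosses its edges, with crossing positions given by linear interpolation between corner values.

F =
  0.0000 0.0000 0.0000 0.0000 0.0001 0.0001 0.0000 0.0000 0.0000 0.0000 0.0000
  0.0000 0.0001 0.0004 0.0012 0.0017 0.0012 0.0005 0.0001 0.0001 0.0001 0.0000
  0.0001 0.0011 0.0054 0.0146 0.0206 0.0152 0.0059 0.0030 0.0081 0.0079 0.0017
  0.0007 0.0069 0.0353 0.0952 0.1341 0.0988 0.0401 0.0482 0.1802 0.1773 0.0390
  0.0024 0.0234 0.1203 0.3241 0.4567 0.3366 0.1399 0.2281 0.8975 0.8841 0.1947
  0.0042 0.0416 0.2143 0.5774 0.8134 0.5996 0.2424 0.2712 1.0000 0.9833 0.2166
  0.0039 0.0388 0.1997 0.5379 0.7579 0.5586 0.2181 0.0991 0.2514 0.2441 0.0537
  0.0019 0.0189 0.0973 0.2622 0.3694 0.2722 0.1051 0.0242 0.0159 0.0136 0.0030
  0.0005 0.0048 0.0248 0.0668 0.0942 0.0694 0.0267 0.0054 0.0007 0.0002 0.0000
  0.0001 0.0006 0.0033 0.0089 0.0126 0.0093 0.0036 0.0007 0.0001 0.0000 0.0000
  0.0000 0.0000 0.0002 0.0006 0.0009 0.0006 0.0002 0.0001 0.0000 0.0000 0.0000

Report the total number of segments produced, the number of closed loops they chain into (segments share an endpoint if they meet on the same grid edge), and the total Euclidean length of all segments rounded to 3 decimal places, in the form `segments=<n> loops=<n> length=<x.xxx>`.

cell (3,7): code 0100 → (3.418,8.000)–(4.000,7.376)
cell (3,8): code 1100 → (3.428,9.000)–(3.418,8.000)
cell (3,9): code 1000 → (4.000,9.586)–(3.428,9.000)
cell (4,2): code 0100 → (4.615,3.000)–(5.000,2.732)
cell (4,3): code 1100 → (4.065,4.000)–(4.615,3.000)
cell (4,4): code 1100 → (4.545,5.000)–(4.065,4.000)
cell (4,5): code 1000 → (5.000,5.335)–(4.545,5.000)
cell (4,7): code 0110 → (4.000,7.376)–(5.000,7.286)
cell (4,9): code 1001 → (5.000,9.656)–(4.000,9.586)
cell (5,2): code 0110 → (5.000,2.732)–(6.000,2.829)
cell (5,5): code 1001 → (6.000,5.231)–(5.000,5.335)
cell (5,7): code 0010 → (5.000,7.286)–(5.695,8.000)
cell (5,8): code 0011 → (5.695,8.000)–(5.681,9.000)
cell (5,9): code 0001 → (5.681,9.000)–(5.000,9.656)
cell (6,2): code 0010 → (6.000,2.829)–(6.210,3.000)
cell (6,3): code 0011 → (6.210,3.000)–(6.715,4.000)
cell (6,4): code 0011 → (6.715,4.000)–(6.274,5.000)
cell (6,5): code 0001 → (6.274,5.000)–(6.000,5.231)
total: 18 segments, chained into 2 closed loop(s), length Σ = 15.757181

segments=18 loops=2 length=15.757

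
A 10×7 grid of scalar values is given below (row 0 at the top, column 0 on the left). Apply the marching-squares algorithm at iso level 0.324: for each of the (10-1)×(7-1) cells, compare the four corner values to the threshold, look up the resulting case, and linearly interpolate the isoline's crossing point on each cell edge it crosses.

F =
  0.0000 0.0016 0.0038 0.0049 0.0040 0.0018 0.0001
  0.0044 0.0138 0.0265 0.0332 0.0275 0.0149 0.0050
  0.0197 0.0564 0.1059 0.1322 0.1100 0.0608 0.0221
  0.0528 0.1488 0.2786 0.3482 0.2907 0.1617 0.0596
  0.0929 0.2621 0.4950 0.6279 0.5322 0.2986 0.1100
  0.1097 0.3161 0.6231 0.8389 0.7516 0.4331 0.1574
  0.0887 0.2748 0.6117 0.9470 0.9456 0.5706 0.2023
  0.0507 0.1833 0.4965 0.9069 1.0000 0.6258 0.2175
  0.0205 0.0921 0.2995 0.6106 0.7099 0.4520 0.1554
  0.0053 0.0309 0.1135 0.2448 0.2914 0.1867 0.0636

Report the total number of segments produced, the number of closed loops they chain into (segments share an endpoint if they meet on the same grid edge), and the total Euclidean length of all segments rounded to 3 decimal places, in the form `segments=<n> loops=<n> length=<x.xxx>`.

segments=20 loops=1 length=16.827

cell (2,2): code 0100 → (2.888,3.000)–(3.000,2.652)
cell (2,3): code 1000 → (3.000,3.421)–(2.888,3.000)
cell (3,1): code 0100 → (3.210,2.000)–(4.000,1.266)
cell (3,2): code 1110 → (3.000,2.652)–(3.210,2.000)
cell (3,3): code 1101 → (3.138,4.000)–(3.000,3.421)
cell (3,4): code 1000 → (4.000,4.891)–(3.138,4.000)
cell (4,1): code 0110 → (4.000,1.266)–(5.000,1.026)
cell (4,4): code 1101 → (4.189,5.000)–(4.000,4.891)
cell (4,5): code 1000 → (5.000,5.396)–(4.189,5.000)
cell (5,1): code 0110 → (5.000,1.026)–(6.000,1.146)
cell (5,5): code 1001 → (6.000,5.670)–(5.000,5.396)
cell (6,1): code 0110 → (6.000,1.146)–(7.000,1.449)
cell (6,5): code 1001 → (7.000,5.739)–(6.000,5.670)
cell (7,1): code 0010 → (7.000,1.449)–(7.876,2.000)
cell (7,2): code 0111 → (7.876,2.000)–(8.000,2.079)
cell (7,5): code 1001 → (8.000,5.432)–(7.000,5.739)
cell (8,2): code 0010 → (8.000,2.079)–(8.783,3.000)
cell (8,3): code 0011 → (8.783,3.000)–(8.922,4.000)
cell (8,4): code 0011 → (8.922,4.000)–(8.482,5.000)
cell (8,5): code 0001 → (8.482,5.000)–(8.000,5.432)
total: 20 segments, chained into 1 closed loop(s), length Σ = 16.826768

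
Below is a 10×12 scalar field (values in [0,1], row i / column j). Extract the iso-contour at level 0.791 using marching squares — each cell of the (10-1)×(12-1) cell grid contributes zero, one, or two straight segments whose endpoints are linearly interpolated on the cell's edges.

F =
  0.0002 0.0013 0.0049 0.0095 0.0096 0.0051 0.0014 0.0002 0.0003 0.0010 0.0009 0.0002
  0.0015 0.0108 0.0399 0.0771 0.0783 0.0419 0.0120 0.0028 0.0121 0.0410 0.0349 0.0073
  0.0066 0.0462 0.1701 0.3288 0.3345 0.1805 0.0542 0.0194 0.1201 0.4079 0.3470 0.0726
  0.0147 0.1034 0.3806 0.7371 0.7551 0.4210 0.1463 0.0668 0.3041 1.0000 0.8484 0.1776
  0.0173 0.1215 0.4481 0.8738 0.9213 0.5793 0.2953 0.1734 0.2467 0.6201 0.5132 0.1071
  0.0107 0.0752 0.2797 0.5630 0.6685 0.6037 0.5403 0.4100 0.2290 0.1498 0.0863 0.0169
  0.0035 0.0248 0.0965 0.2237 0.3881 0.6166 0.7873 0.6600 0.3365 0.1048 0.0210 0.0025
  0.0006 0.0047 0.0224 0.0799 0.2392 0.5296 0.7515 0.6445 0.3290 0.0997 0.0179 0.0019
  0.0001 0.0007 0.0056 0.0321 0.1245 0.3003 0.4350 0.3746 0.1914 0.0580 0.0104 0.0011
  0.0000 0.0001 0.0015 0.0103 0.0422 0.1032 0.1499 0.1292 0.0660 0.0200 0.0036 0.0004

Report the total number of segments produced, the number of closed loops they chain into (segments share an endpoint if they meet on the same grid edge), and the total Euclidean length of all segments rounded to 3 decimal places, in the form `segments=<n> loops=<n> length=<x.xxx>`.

segments=12 loops=2 length=8.047

cell (2,8): code 0100 → (2.647,9.000)–(3.000,8.700)
cell (2,9): code 1100 → (2.886,10.000)–(2.647,9.000)
cell (2,10): code 1000 → (3.000,10.086)–(2.886,10.000)
cell (3,2): code 0100 → (3.394,3.000)–(4.000,2.805)
cell (3,3): code 1100 → (3.216,4.000)–(3.394,3.000)
cell (3,4): code 1000 → (4.000,4.381)–(3.216,4.000)
cell (3,8): code 0010 → (3.000,8.700)–(3.550,9.000)
cell (3,9): code 0011 → (3.550,9.000)–(3.171,10.000)
cell (3,10): code 0001 → (3.171,10.000)–(3.000,10.086)
cell (4,2): code 0010 → (4.000,2.805)–(4.266,3.000)
cell (4,3): code 0011 → (4.266,3.000)–(4.515,4.000)
cell (4,4): code 0001 → (4.515,4.000)–(4.000,4.381)
total: 12 segments, chained into 2 closed loop(s), length Σ = 8.046979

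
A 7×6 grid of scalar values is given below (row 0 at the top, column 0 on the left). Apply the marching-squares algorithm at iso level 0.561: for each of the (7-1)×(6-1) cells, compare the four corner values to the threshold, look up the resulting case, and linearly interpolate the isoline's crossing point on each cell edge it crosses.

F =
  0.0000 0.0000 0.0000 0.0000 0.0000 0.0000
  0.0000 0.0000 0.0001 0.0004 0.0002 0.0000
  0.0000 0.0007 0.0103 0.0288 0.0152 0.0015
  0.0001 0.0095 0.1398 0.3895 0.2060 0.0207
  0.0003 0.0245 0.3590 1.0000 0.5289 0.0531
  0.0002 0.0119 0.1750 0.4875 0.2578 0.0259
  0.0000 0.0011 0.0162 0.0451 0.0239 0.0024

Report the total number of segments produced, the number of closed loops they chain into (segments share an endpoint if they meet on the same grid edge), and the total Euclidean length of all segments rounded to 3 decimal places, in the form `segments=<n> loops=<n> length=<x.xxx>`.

cell (3,2): code 0100 → (3.281,3.000)–(4.000,2.315)
cell (3,3): code 1000 → (4.000,3.932)–(3.281,3.000)
cell (4,2): code 0010 → (4.000,2.315)–(4.857,3.000)
cell (4,3): code 0001 → (4.857,3.000)–(4.000,3.932)
total: 4 segments, chained into 1 closed loop(s), length Σ = 4.532544

segments=4 loops=1 length=4.533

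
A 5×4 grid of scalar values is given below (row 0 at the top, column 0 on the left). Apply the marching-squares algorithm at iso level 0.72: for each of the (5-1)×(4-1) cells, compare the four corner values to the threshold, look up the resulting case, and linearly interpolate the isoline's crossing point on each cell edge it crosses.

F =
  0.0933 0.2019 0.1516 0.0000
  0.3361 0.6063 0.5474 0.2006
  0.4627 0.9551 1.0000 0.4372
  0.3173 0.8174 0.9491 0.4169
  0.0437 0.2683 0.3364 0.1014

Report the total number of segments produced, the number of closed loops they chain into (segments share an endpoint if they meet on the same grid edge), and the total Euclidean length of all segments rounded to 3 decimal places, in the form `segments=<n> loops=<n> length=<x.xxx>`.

segments=8 loops=1 length=6.516

cell (1,0): code 0100 → (1.326,1.000)–(2.000,0.523)
cell (1,1): code 1100 → (1.381,2.000)–(1.326,1.000)
cell (1,2): code 1000 → (2.000,2.498)–(1.381,2.000)
cell (2,0): code 0110 → (2.000,0.523)–(3.000,0.805)
cell (2,2): code 1001 → (3.000,2.430)–(2.000,2.498)
cell (3,0): code 0010 → (3.000,0.805)–(3.177,1.000)
cell (3,1): code 0011 → (3.177,1.000)–(3.374,2.000)
cell (3,2): code 0001 → (3.374,2.000)–(3.000,2.430)
total: 8 segments, chained into 1 closed loop(s), length Σ = 6.515606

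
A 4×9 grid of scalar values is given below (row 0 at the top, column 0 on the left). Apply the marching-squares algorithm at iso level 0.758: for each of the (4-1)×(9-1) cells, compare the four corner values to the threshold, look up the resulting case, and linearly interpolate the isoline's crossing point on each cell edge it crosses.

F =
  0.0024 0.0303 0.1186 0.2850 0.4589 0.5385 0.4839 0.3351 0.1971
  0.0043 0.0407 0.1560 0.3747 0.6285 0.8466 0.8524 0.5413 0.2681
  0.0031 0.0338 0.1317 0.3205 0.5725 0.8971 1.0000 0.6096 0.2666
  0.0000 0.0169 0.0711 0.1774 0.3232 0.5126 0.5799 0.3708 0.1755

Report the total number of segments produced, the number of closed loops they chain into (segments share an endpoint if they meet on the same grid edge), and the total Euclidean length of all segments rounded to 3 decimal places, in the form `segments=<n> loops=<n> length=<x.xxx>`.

segments=8 loops=1 length=6.374

cell (0,4): code 0100 → (0.712,5.000)–(1.000,4.594)
cell (0,5): code 1100 → (0.744,6.000)–(0.712,5.000)
cell (0,6): code 1000 → (1.000,6.303)–(0.744,6.000)
cell (1,4): code 0110 → (1.000,4.594)–(2.000,4.571)
cell (1,6): code 1001 → (2.000,6.620)–(1.000,6.303)
cell (2,4): code 0010 → (2.000,4.571)–(2.362,5.000)
cell (2,5): code 0011 → (2.362,5.000)–(2.576,6.000)
cell (2,6): code 0001 → (2.576,6.000)–(2.000,6.620)
total: 8 segments, chained into 1 closed loop(s), length Σ = 6.374180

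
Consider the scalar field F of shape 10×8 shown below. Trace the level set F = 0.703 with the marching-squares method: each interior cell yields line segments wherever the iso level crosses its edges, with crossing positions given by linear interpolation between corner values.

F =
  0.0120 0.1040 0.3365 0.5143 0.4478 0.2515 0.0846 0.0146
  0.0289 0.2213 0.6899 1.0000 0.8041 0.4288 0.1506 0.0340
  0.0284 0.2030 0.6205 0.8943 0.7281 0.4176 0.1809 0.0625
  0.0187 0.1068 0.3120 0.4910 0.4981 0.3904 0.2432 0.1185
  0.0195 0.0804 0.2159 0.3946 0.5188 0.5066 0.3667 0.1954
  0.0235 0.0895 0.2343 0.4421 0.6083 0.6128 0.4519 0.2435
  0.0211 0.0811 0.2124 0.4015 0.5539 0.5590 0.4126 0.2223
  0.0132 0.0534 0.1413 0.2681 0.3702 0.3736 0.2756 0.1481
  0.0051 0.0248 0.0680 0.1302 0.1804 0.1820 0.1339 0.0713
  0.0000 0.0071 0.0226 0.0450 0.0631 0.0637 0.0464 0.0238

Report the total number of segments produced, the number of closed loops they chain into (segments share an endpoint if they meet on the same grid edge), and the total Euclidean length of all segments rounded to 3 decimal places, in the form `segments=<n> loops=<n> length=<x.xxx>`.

segments=8 loops=1 length=6.675

cell (0,2): code 0100 → (0.389,3.000)–(1.000,2.042)
cell (0,3): code 1100 → (0.716,4.000)–(0.389,3.000)
cell (0,4): code 1000 → (1.000,4.269)–(0.716,4.000)
cell (1,2): code 0110 → (1.000,2.042)–(2.000,2.301)
cell (1,4): code 1001 → (2.000,4.081)–(1.000,4.269)
cell (2,2): code 0010 → (2.000,2.301)–(2.474,3.000)
cell (2,3): code 0011 → (2.474,3.000)–(2.109,4.000)
cell (2,4): code 0001 → (2.109,4.000)–(2.000,4.081)
total: 8 segments, chained into 1 closed loop(s), length Σ = 6.675439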